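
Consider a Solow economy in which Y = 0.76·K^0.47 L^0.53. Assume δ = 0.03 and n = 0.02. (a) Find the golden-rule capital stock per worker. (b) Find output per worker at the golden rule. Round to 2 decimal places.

(a) k_gold ≈ 40.85; (b) y_gold ≈ 4.35

Break-even investment rate: n + δ = 0.02 + 0.03 = 0.05.
Setting f'(k) = n+δ gives 0.47·0.76·k^(0.47−1) = 0.05, hence k_gold = (0.47·0.76/0.05)^(1/0.53) ≈ 40.8517.
y_gold = 0.76·40.8517^0.47 ≈ 4.3459.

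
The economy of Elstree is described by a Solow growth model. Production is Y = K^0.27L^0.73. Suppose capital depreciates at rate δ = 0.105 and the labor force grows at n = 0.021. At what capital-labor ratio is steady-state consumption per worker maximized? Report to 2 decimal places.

The effective depreciation rate is n + δ = 0.021 + 0.105 = 0.126.
At the golden rule the marginal product of capital equals n+δ: 0.27·k^(0.27−1) = 0.126. Solving, k_gold = (0.27/0.126)^(1/0.73) ≈ 2.8406.

k_gold ≈ 2.84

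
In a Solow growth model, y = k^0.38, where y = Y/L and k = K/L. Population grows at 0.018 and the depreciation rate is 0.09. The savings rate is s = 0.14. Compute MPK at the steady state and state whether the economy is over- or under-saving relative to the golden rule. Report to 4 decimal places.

Break-even investment rate: n + δ = 0.018 + 0.09 = 0.108.
Steady-state k*: s·k^0.38 = 0.108·k gives k* = (0.14/0.108)^(1/0.62) ≈ 1.5198.
MPK = 0.38·1.5198^(-0.62) ≈ 0.2931.
MPK > n+δ = 0.108, so the economy is dynamically efficient (under-saving).

under-saving; MPK ≈ 0.2931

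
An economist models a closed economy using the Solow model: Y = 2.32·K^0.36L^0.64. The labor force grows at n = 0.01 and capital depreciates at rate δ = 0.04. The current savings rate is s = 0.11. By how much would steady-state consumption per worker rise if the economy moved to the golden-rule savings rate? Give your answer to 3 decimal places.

Break-even investment rate: n + δ = 0.01 + 0.04 = 0.05.
Current steady state (s = 0.11): k* = (0.11·2.32/0.05)^(1/0.64) ≈ 12.7676, y* = 2.32·12.7676^0.36 ≈ 5.8035, c* = (1−0.11)·5.8035 ≈ 5.1651.
Golden rule sets MPK = n+δ: 0.36·2.32·k^(0.36−1) = 0.05, so k_gold = (0.36·2.32/0.05)^(1/0.64) ≈ 81.4061.
y_gold = 2.32·81.4061^0.36 ≈ 11.3064, c_gold = y_gold − 0.05·k_gold ≈ 7.2361.
Gain: Δc = 7.2361 − 5.1651 ≈ 2.0710.

Δc ≈ 2.071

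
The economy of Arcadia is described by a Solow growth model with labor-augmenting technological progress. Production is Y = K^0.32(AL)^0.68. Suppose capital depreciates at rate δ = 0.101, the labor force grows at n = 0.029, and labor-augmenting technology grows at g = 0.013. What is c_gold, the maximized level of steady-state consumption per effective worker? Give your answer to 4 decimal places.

c_gold ≈ 0.9934

The effective depreciation rate is n + g + δ = 0.029 + 0.013 + 0.101 = 0.143.
At the golden rule the marginal product of capital equals n+g+δ: 0.32·k^(0.32−1) = 0.143. Solving, k_gold = (0.32/0.143)^(1/0.68) ≈ 3.2691.
y_gold = 3.2691^0.32 ≈ 1.4609.
c_gold = y_gold − (n+g+δ)·k_gold = 1.4609 − 0.143·3.2691 ≈ 0.9934.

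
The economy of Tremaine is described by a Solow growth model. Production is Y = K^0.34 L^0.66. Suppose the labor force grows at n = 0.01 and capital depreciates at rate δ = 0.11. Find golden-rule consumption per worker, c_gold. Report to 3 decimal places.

c_gold ≈ 1.129

The effective depreciation rate is n + δ = 0.01 + 0.11 = 0.12.
Golden rule sets MPK = n+δ: 0.34·k^(0.34−1) = 0.12, so k_gold = (0.34/0.12)^(1/0.66) ≈ 4.8451.
y_gold = 4.8451^0.34 ≈ 1.7100.
c_gold = y_gold − (n+δ)·k_gold = 1.7100 − 0.12·4.8451 ≈ 1.1286.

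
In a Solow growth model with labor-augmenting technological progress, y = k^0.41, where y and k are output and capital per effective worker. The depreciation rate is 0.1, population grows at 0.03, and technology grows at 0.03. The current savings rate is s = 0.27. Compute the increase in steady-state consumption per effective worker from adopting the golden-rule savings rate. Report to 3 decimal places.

The effective depreciation rate is n + g + δ = 0.03 + 0.03 + 0.1 = 0.16.
Current steady state (s = 0.27): k* = (0.27/0.16)^(1/0.59) ≈ 2.4275, y* = 2.4275^0.41 ≈ 1.4385, c* = (1−0.27)·1.4385 ≈ 1.0501.
Golden rule sets MPK = n+g+δ: 0.41·k^(0.41−1) = 0.16, so k_gold = (0.41/0.16)^(1/0.59) ≈ 4.9278.
y_gold = 4.9278^0.41 ≈ 1.9230, c_gold = y_gold − 0.16·k_gold ≈ 1.1346.
Gain: Δc = 1.1346 − 1.0501 ≈ 0.0845.

Δc ≈ 0.084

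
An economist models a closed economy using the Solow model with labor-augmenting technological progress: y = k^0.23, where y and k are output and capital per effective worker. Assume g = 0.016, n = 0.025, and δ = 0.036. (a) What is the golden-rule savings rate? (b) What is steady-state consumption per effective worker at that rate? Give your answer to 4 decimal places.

Capital per effective worker breaks even when investment replaces (n + g + δ)·k; here n + g + δ = 0.077.
For Cobb-Douglas, s_gold equals capital's share: s_gold = 0.23.
At the golden rule the marginal product of capital equals n+g+δ: 0.23·k^(0.23−1) = 0.077. Solving, k_gold = (0.23/0.077)^(1/0.77) ≈ 4.1418.
y_gold = 4.1418^0.23 ≈ 1.3866; c_gold = (1−0.23)·y_gold ≈ 1.0677.

(a) s_gold = 0.2300; (b) c_gold ≈ 1.0677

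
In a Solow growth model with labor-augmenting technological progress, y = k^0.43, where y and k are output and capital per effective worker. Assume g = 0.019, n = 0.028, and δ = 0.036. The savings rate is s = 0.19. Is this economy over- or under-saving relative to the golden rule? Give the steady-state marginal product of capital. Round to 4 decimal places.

n + g + δ = 0.028 + 0.019 + 0.036 = 0.083.
Steady-state k*: s·k^0.43 = 0.083·k gives k* = (0.19/0.083)^(1/0.57) ≈ 4.2757.
MPK = 0.43·4.2757^(-0.57) ≈ 0.1878.
MPK > n+g+δ = 0.083, so the economy is dynamically efficient (under-saving).

under-saving; MPK ≈ 0.1878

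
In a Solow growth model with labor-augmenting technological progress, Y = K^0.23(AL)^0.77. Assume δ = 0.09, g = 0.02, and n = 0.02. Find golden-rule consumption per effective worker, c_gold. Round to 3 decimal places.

n + g + δ = 0.02 + 0.02 + 0.09 = 0.13.
Maximizing c = f(k) − (n+g+δ)·k gives f'(k) = n+g+δ, i.e. 0.23·k^(0.23−1) = 0.13, so k_gold = (0.23/0.13)^(1/0.77) ≈ 2.0980.
y_gold = 2.0980^0.23 ≈ 1.1858.
c_gold = y_gold − (n+g+δ)·k_gold = 1.1858 − 0.13·2.0980 ≈ 0.9131.

c_gold ≈ 0.913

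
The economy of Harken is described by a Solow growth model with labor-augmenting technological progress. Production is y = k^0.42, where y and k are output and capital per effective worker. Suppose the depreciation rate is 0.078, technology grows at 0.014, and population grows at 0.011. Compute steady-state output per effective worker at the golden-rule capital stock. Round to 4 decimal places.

y_gold ≈ 2.7671

Break-even investment rate: n + g + δ = 0.011 + 0.014 + 0.078 = 0.103.
Setting f'(k) = n+g+δ gives 0.42·k^(0.42−1) = 0.103, hence k_gold = (0.42/0.103)^(1/0.58) ≈ 11.2833.
Output: y_gold = k_gold^0.42 = 11.2833^0.42 ≈ 2.7671.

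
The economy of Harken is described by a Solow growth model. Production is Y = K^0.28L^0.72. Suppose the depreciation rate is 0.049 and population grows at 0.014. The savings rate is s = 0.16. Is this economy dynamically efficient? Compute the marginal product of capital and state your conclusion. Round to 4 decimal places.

Break-even investment rate: n + δ = 0.014 + 0.049 = 0.063.
Steady-state k*: s·k^0.28 = 0.063·k gives k* = (0.16/0.063)^(1/0.72) ≈ 3.6492.
MPK = 0.28·3.6492^(-0.72) ≈ 0.1103.
MPK > n+δ = 0.063, so the economy is dynamically efficient (under-saving).

dynamically efficient; MPK ≈ 0.1103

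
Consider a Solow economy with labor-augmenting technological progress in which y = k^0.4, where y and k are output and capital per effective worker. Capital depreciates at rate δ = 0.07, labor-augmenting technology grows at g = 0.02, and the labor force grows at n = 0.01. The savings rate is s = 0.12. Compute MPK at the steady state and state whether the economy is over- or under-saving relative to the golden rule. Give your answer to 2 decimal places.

under-saving; MPK ≈ 0.33

Break-even investment rate: n + g + δ = 0.01 + 0.02 + 0.07 = 0.1.
Steady-state k*: s·k^0.4 = 0.1·k gives k* = (0.12/0.1)^(1/0.6) ≈ 1.3551.
MPK = 0.4·1.3551^(-0.6) ≈ 0.3333.
MPK > n+g+δ = 0.1, so the economy is dynamically efficient (under-saving).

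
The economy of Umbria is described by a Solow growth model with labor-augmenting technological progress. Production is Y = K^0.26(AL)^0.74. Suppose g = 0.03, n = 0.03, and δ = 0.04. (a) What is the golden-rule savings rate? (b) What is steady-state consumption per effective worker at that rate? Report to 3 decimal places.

Capital per effective worker breaks even when investment replaces (n + g + δ)·k; here n + g + δ = 0.1.
For Cobb-Douglas, s_gold equals capital's share: s_gold = 0.26.
Golden rule sets MPK = n+g+δ: 0.26·k^(0.26−1) = 0.1, so k_gold = (0.26/0.1)^(1/0.74) ≈ 3.6373.
y_gold = 3.6373^0.26 ≈ 1.3989; c_gold = (1−0.26)·y_gold ≈ 1.0352.

(a) s_gold = 0.260; (b) c_gold ≈ 1.035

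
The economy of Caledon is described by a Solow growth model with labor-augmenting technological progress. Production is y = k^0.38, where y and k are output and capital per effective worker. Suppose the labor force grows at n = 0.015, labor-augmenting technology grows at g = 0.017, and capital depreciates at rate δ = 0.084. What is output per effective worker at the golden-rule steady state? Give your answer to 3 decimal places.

Capital per effective worker breaks even when investment replaces (n + g + δ)·k; here n + g + δ = 0.116.
Maximizing c = f(k) − (n+g+δ)·k gives f'(k) = n+g+δ, i.e. 0.38·k^(0.38−1) = 0.116, so k_gold = (0.38/0.116)^(1/0.62) ≈ 6.7791.
Output: y_gold = k_gold^0.38 = 6.7791^0.38 ≈ 2.0694.

y_gold ≈ 2.069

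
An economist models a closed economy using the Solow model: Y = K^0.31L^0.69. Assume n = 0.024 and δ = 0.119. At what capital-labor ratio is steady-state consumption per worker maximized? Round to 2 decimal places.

k_gold ≈ 3.07

Break-even investment rate: n + δ = 0.024 + 0.119 = 0.143.
Golden rule sets MPK = n+δ: 0.31·k^(0.31−1) = 0.143, so k_gold = (0.31/0.143)^(1/0.69) ≈ 3.0690.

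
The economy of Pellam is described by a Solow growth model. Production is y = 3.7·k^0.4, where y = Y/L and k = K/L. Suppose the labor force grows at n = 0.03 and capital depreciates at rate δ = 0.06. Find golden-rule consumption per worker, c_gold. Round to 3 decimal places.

c_gold ≈ 14.356

n + δ = 0.03 + 0.06 = 0.09.
Setting f'(k) = n+δ gives 0.4·3.7·k^(0.4−1) = 0.09, hence k_gold = (0.4·3.7/0.09)^(1/0.6) ≈ 106.3405.
y_gold = 3.7·106.3405^0.4 ≈ 23.9266.
c_gold = y_gold − (n+δ)·k_gold = 23.9266 − 0.09·106.3405 ≈ 14.3560.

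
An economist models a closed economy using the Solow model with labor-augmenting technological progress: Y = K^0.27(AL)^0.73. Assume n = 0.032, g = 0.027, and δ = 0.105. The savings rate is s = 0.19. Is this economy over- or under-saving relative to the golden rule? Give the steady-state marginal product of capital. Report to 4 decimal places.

under-saving; MPK ≈ 0.2331

n + g + δ = 0.032 + 0.027 + 0.105 = 0.164.
Steady-state k*: s·k^0.27 = 0.164·k gives k* = (0.19/0.164)^(1/0.73) ≈ 1.2233.
MPK = 0.27·1.2233^(-0.73) ≈ 0.2331.
MPK > n+g+δ = 0.164, so the economy is dynamically efficient (under-saving).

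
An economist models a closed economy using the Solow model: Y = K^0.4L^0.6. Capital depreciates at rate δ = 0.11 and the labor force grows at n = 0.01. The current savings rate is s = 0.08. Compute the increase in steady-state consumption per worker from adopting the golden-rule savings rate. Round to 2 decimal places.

n + δ = 0.01 + 0.11 = 0.12.
Current steady state (s = 0.08): k* = (0.08/0.12)^(1/0.6) ≈ 0.5088, y* = 0.5088^0.4 ≈ 0.7631, c* = (1−0.08)·0.7631 ≈ 0.7021.
Golden rule sets MPK = n+δ: 0.4·k^(0.4−1) = 0.12, so k_gold = (0.4/0.12)^(1/0.6) ≈ 7.4381.
y_gold = 7.4381^0.4 ≈ 2.2314, c_gold = y_gold − 0.12·k_gold ≈ 1.3389.
Gain: Δc = 1.3389 − 0.7021 ≈ 0.6368.

Δc ≈ 0.64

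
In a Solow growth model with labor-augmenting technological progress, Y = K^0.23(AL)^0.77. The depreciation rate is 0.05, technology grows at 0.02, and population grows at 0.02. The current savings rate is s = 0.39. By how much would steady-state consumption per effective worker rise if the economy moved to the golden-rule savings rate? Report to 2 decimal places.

Δc ≈ 0.07

Capital per effective worker breaks even when investment replaces (n + g + δ)·k; here n + g + δ = 0.09.
Current steady state (s = 0.39): k* = (0.39/0.09)^(1/0.77) ≈ 6.7149, y* = 6.7149^0.23 ≈ 1.5496, c* = (1−0.39)·1.5496 ≈ 0.9453.
Setting f'(k) = n+g+δ gives 0.23·k^(0.23−1) = 0.09, hence k_gold = (0.23/0.09)^(1/0.77) ≈ 3.3822.
y_gold = 3.3822^0.23 ≈ 1.3235, c_gold = y_gold − 0.09·k_gold ≈ 1.0191.
Gain: Δc = 1.0191 − 0.9453 ≈ 0.0738.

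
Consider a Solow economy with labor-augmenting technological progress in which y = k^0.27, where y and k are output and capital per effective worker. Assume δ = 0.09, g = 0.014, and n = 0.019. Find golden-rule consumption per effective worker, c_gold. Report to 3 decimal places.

c_gold ≈ 0.976

Capital per effective worker breaks even when investment replaces (n + g + δ)·k; here n + g + δ = 0.123.
At the golden rule the marginal product of capital equals n+g+δ: 0.27·k^(0.27−1) = 0.123. Solving, k_gold = (0.27/0.123)^(1/0.73) ≈ 2.9360.
y_gold = 2.9360^0.27 ≈ 1.3375.
c_gold = y_gold − (n+g+δ)·k_gold = 1.3375 − 0.123·2.9360 ≈ 0.9764.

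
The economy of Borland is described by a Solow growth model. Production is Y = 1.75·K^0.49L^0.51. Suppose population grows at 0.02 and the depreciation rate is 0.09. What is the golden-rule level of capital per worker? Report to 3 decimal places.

The effective depreciation rate is n + δ = 0.02 + 0.09 = 0.11.
Setting f'(k) = n+δ gives 0.49·1.75·k^(0.49−1) = 0.11, hence k_gold = (0.49·1.75/0.11)^(1/0.51) ≈ 56.0672.

k_gold ≈ 56.067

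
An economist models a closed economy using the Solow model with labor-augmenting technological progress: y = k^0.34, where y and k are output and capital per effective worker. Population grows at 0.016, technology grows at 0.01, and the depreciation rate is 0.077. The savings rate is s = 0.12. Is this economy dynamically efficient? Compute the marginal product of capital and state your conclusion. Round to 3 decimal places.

n + g + δ = 0.016 + 0.01 + 0.077 = 0.103.
Steady-state k*: s·k^0.34 = 0.103·k gives k* = (0.12/0.103)^(1/0.66) ≈ 1.2604.
MPK = 0.34·1.2604^(-0.66) ≈ 0.2918.
MPK > n+g+δ = 0.103, so the economy is dynamically efficient (under-saving).

dynamically efficient; MPK ≈ 0.292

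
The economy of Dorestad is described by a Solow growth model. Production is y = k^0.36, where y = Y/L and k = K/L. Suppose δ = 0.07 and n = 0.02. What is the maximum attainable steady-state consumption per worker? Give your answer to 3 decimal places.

c_gold ≈ 1.396

The effective depreciation rate is n + δ = 0.02 + 0.07 = 0.09.
Setting f'(k) = n+δ gives 0.36·k^(0.36−1) = 0.09, hence k_gold = (0.36/0.09)^(1/0.64) ≈ 8.7241.
y_gold = 8.7241^0.36 ≈ 2.1810.
c_gold = y_gold − (n+δ)·k_gold = 2.1810 − 0.09·8.7241 ≈ 1.3958.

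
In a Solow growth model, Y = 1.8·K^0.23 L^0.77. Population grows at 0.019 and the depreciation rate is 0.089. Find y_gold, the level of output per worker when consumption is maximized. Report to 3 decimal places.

n + δ = 0.019 + 0.089 = 0.108.
At the golden rule the marginal product of capital equals n+δ: 0.23·1.8·k^(0.23−1) = 0.108. Solving, k_gold = (0.23·1.8/0.108)^(1/0.77) ≈ 5.7265.
Output: y_gold = 1.8·k_gold^0.23 = 1.8·5.7265^0.23 ≈ 2.6890.

y_gold ≈ 2.689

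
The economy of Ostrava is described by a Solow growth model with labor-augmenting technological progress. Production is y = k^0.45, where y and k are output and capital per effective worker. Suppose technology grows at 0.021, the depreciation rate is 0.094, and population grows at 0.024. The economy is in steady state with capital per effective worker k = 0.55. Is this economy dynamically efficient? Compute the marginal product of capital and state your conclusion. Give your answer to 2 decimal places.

dynamically efficient; MPK ≈ 0.63

The effective depreciation rate is n + g + δ = 0.024 + 0.021 + 0.094 = 0.139.
MPK = 0.45·k^(0.45−1) = 0.45·0.55^(-0.55) ≈ 0.6252.
MPK > 0.139, so the economy is dynamically efficient (under-saving).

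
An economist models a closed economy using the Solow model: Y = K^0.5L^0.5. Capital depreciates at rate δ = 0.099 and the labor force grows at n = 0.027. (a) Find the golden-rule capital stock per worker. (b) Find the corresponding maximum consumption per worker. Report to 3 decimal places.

Break-even investment rate: n + δ = 0.027 + 0.099 = 0.126.
At the golden rule the marginal product of capital equals n+δ: 0.5·k^(0.5−1) = 0.126. Solving, k_gold = (0.5/0.126)^(1/0.5) ≈ 15.7470.
y_gold = 15.7470^0.5 ≈ 3.9683; c_gold = y_gold − 0.126·k_gold ≈ 1.9841.

(a) k_gold ≈ 15.747; (b) c_gold ≈ 1.984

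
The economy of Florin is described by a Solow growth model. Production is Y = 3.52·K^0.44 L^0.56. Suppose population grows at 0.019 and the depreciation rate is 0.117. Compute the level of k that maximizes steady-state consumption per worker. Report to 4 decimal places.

Capital per worker breaks even when investment replaces (n + δ)·k; here n + δ = 0.136.
Setting f'(k) = n+δ gives 0.44·3.52·k^(0.44−1) = 0.136, hence k_gold = (0.44·3.52/0.136)^(1/0.56) ≈ 77.0068.

k_gold ≈ 77.0068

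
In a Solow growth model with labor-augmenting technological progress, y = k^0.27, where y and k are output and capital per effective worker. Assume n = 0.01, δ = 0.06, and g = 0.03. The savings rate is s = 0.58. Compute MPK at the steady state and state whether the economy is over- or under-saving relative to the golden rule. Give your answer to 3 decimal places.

over-saving; MPK ≈ 0.047

n + g + δ = 0.01 + 0.03 + 0.06 = 0.1.
Steady-state k*: s·k^0.27 = 0.1·k gives k* = (0.58/0.1)^(1/0.73) ≈ 11.1120.
MPK = 0.27·11.1120^(-0.73) ≈ 0.0466.
MPK < n+g+δ = 0.1, so the economy is dynamically inefficient (over-saving).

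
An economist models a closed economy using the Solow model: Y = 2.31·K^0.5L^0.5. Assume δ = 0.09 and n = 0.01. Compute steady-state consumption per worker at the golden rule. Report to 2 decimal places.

Break-even investment rate: n + δ = 0.01 + 0.09 = 0.1.
At the golden rule the marginal product of capital equals n+δ: 0.5·2.31·k^(0.5−1) = 0.1. Solving, k_gold = (0.5·2.31/0.1)^(1/0.5) ≈ 133.4025.
y_gold = 2.31·133.4025^0.5 ≈ 26.6805.
c_gold = y_gold − (n+δ)·k_gold = 26.6805 − 0.1·133.4025 ≈ 13.3403.

c_gold ≈ 13.34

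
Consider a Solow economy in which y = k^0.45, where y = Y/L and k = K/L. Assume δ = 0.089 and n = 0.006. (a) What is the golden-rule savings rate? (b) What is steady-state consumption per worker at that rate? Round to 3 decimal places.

The effective depreciation rate is n + δ = 0.006 + 0.089 = 0.095.
For Cobb-Douglas, s_gold equals capital's share: s_gold = 0.45.
Setting f'(k) = n+δ gives 0.45·k^(0.45−1) = 0.095, hence k_gold = (0.45/0.095)^(1/0.55) ≈ 16.9107.
y_gold = 16.9107^0.45 ≈ 3.5700; c_gold = (1−0.45)·y_gold ≈ 1.9635.

(a) s_gold = 0.450; (b) c_gold ≈ 1.964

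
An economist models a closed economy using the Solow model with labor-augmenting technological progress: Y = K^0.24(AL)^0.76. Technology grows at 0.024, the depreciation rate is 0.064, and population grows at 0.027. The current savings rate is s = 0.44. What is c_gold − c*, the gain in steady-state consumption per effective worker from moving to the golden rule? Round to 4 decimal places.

Capital per effective worker breaks even when investment replaces (n + g + δ)·k; here n + g + δ = 0.115.
Current steady state (s = 0.44): k* = (0.44/0.115)^(1/0.76) ≈ 5.8450, y* = 5.8450^0.24 ≈ 1.5277, c* = (1−0.44)·1.5277 ≈ 0.8555.
Golden rule sets MPK = n+g+δ: 0.24·k^(0.24−1) = 0.115, so k_gold = (0.24/0.115)^(1/0.76) ≈ 2.6328.
y_gold = 2.6328^0.24 ≈ 1.2615, c_gold = y_gold − 0.115·k_gold ≈ 0.9588.
Gain: Δc = 0.9588 − 0.8555 ≈ 0.1033.

Δc ≈ 0.1033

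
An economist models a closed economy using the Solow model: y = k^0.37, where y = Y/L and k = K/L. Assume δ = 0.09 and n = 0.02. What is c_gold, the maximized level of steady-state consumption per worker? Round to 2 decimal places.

Capital per worker breaks even when investment replaces (n + δ)·k; here n + δ = 0.11.
At the golden rule the marginal product of capital equals n+δ: 0.37·k^(0.37−1) = 0.11. Solving, k_gold = (0.37/0.11)^(1/0.63) ≈ 6.8581.
y_gold = 6.8581^0.37 ≈ 2.0389.
c_gold = y_gold − (n+δ)·k_gold = 2.0389 − 0.11·6.8581 ≈ 1.2845.

c_gold ≈ 1.28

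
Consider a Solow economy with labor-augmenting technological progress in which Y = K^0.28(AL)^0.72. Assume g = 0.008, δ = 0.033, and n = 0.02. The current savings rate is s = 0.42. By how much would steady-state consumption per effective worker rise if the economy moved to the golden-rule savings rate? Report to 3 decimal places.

Capital per effective worker breaks even when investment replaces (n + g + δ)·k; here n + g + δ = 0.061.
Current steady state (s = 0.42): k* = (0.42/0.061)^(1/0.72) ≈ 14.5807, y* = 14.5807^0.28 ≈ 2.1177, c* = (1−0.42)·2.1177 ≈ 1.2282.
Maximizing c = f(k) − (n+g+δ)·k gives f'(k) = n+g+δ, i.e. 0.28·k^(0.28−1) = 0.061, so k_gold = (0.28/0.061)^(1/0.72) ≈ 8.3024.
y_gold = 8.3024^0.28 ≈ 1.8087, c_gold = y_gold − 0.061·k_gold ≈ 1.3023.
Gain: Δc = 1.3023 − 1.2282 ≈ 0.0741.

Δc ≈ 0.074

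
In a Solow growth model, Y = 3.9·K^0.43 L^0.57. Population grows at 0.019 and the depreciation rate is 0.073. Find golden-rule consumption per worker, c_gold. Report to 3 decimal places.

Capital per worker breaks even when investment replaces (n + δ)·k; here n + δ = 0.092.
Setting f'(k) = n+δ gives 0.43·3.9·k^(0.43−1) = 0.092, hence k_gold = (0.43·3.9/0.092)^(1/0.57) ≈ 162.8672.
y_gold = 3.9·162.8672^0.43 ≈ 34.8460.
c_gold = y_gold − (n+δ)·k_gold = 34.8460 − 0.092·162.8672 ≈ 19.8622.

c_gold ≈ 19.862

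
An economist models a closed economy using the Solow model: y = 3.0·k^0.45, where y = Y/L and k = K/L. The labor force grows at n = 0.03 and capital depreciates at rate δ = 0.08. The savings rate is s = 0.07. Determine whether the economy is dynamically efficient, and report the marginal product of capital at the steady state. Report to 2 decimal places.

dynamically efficient; MPK ≈ 0.71

Break-even investment rate: n + δ = 0.03 + 0.08 = 0.11.
Steady-state k*: s·A·k^0.45 = 0.11·k gives k* = (0.07·3.0/0.11)^(1/0.55) ≈ 3.2404.
MPK = 0.45·3.0·3.2404^(-0.55) ≈ 0.7071.
MPK > n+δ = 0.11, so the economy is dynamically efficient (under-saving).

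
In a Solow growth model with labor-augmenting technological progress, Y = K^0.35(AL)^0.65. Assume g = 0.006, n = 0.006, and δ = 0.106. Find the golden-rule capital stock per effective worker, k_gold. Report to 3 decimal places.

Break-even investment rate: n + g + δ = 0.006 + 0.006 + 0.106 = 0.118.
Maximizing c = f(k) − (n+g+δ)·k gives f'(k) = n+g+δ, i.e. 0.35·k^(0.35−1) = 0.118, so k_gold = (0.35/0.118)^(1/0.65) ≈ 5.3265.

k_gold ≈ 5.326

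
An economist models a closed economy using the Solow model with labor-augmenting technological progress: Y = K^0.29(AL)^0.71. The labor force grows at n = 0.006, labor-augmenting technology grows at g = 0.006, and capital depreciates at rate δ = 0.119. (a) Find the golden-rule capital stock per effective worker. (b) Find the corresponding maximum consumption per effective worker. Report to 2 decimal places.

(a) k_gold ≈ 3.06; (b) c_gold ≈ 0.98

n + g + δ = 0.006 + 0.006 + 0.119 = 0.131.
Setting f'(k) = n+g+δ gives 0.29·k^(0.29−1) = 0.131, hence k_gold = (0.29/0.131)^(1/0.71) ≈ 3.0626.
y_gold = 3.0626^0.29 ≈ 1.3835; c_gold = y_gold − 0.131·k_gold ≈ 0.9823.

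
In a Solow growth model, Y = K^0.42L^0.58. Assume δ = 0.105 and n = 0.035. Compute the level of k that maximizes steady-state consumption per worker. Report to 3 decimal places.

Break-even investment rate: n + δ = 0.035 + 0.105 = 0.14.
Setting f'(k) = n+δ gives 0.42·k^(0.42−1) = 0.14, hence k_gold = (0.42/0.14)^(1/0.58) ≈ 6.6470.

k_gold ≈ 6.647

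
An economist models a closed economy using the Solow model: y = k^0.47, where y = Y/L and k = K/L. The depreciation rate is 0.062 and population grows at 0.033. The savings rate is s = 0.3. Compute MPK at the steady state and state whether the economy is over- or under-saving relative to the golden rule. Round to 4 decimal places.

under-saving; MPK ≈ 0.1488

n + δ = 0.033 + 0.062 = 0.095.
Steady-state k*: s·k^0.47 = 0.095·k gives k* = (0.3/0.095)^(1/0.53) ≈ 8.7551.
MPK = 0.47·8.7551^(-0.53) ≈ 0.1488.
MPK > n+δ = 0.095, so the economy is dynamically efficient (under-saving).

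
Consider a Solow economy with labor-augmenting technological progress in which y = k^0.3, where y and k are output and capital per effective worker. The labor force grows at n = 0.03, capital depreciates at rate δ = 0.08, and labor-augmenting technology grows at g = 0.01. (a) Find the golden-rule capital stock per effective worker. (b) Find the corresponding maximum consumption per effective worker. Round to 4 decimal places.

(a) k_gold ≈ 3.7024; (b) c_gold ≈ 1.0367

Capital per effective worker breaks even when investment replaces (n + g + δ)·k; here n + g + δ = 0.12.
Setting f'(k) = n+g+δ gives 0.3·k^(0.3−1) = 0.12, hence k_gold = (0.3/0.12)^(1/0.7) ≈ 3.7024.
y_gold = 3.7024^0.3 ≈ 1.4810; c_gold = y_gold − 0.12·k_gold ≈ 1.0367.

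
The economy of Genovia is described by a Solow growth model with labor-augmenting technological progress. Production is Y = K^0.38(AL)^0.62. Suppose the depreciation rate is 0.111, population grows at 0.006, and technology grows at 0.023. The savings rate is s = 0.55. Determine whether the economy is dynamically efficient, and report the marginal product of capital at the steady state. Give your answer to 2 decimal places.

dynamically inefficient; MPK ≈ 0.10

Break-even investment rate: n + g + δ = 0.006 + 0.023 + 0.111 = 0.14.
Steady-state k*: s·k^0.38 = 0.14·k gives k* = (0.55/0.14)^(1/0.62) ≈ 9.0875.
MPK = 0.38·9.0875^(-0.62) ≈ 0.0967.
MPK < n+g+δ = 0.14, so the economy is dynamically inefficient (over-saving).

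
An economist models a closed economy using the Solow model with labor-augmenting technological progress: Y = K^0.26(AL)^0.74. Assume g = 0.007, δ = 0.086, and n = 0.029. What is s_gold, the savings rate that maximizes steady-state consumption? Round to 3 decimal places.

s_gold = 0.260

Capital per effective worker breaks even when investment replaces (n + g + δ)·k; here n + g + δ = 0.122.
At the golden rule MPK = n+g+δ, and in any Cobb-Douglas steady state s = (n+g+δ)·k/y = MPK·k/y = capital's share 0.26.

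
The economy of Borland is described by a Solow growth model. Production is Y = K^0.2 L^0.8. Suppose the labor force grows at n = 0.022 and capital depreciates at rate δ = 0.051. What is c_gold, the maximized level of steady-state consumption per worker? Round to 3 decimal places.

c_gold ≈ 1.029

n + δ = 0.022 + 0.051 = 0.073.
Maximizing c = f(k) − (n+δ)·k gives f'(k) = n+δ, i.e. 0.2·k^(0.2−1) = 0.073, so k_gold = (0.2/0.073)^(1/0.8) ≈ 3.5248.
y_gold = 3.5248^0.2 ≈ 1.2866.
c_gold = y_gold − (n+δ)·k_gold = 1.2866 − 0.073·3.5248 ≈ 1.0292.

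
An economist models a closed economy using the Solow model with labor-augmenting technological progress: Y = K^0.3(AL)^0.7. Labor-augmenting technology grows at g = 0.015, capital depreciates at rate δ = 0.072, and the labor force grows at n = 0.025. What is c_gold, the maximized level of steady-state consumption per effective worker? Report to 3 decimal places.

Capital per effective worker breaks even when investment replaces (n + g + δ)·k; here n + g + δ = 0.112.
Maximizing c = f(k) − (n+g+δ)·k gives f'(k) = n+g+δ, i.e. 0.3·k^(0.3−1) = 0.112, so k_gold = (0.3/0.112)^(1/0.7) ≈ 4.0859.
y_gold = 4.0859^0.3 ≈ 1.5254.
c_gold = y_gold − (n+g+δ)·k_gold = 1.5254 − 0.112·4.0859 ≈ 1.0678.

c_gold ≈ 1.068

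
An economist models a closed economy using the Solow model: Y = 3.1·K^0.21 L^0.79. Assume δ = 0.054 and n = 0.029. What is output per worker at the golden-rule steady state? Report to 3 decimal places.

n + δ = 0.029 + 0.054 = 0.083.
Maximizing c = f(k) − (n+δ)·k gives f'(k) = n+δ, i.e. 0.21·3.1·k^(0.21−1) = 0.083, so k_gold = (0.21·3.1/0.083)^(1/0.79) ≈ 13.5607.
Output: y_gold = 3.1·k_gold^0.21 = 3.1·13.5607^0.21 ≈ 5.3597.

y_gold ≈ 5.360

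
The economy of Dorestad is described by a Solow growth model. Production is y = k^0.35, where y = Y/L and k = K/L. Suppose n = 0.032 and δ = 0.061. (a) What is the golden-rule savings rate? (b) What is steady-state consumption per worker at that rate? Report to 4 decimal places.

Break-even investment rate: n + δ = 0.032 + 0.061 = 0.093.
For Cobb-Douglas, s_gold equals capital's share: s_gold = 0.35.
At the golden rule the marginal product of capital equals n+δ: 0.35·k^(0.35−1) = 0.093. Solving, k_gold = (0.35/0.093)^(1/0.65) ≈ 7.6827.
y_gold = 7.6827^0.35 ≈ 2.0414; c_gold = (1−0.35)·y_gold ≈ 1.3269.

(a) s_gold = 0.3500; (b) c_gold ≈ 1.3269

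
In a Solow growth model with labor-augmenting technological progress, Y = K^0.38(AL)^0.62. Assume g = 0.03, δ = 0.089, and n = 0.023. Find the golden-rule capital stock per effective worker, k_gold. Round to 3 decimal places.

The effective depreciation rate is n + g + δ = 0.023 + 0.03 + 0.089 = 0.142.
Setting f'(k) = n+g+δ gives 0.38·k^(0.38−1) = 0.142, hence k_gold = (0.38/0.142)^(1/0.62) ≈ 4.8922.

k_gold ≈ 4.892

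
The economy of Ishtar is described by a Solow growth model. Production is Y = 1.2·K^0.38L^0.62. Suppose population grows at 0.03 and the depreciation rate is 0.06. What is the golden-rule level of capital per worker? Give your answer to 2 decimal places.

n + δ = 0.03 + 0.06 = 0.09.
Golden rule sets MPK = n+δ: 0.38·1.2·k^(0.38−1) = 0.09, so k_gold = (0.38·1.2/0.09)^(1/0.62) ≈ 13.6977.

k_gold ≈ 13.70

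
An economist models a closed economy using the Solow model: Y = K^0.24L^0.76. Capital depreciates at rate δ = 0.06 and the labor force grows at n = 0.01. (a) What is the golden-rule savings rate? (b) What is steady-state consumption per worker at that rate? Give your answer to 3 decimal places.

(a) s_gold = 0.240; (b) c_gold ≈ 1.121

Break-even investment rate: n + δ = 0.01 + 0.06 = 0.07.
For Cobb-Douglas, s_gold equals capital's share: s_gold = 0.24.
Setting f'(k) = n+δ gives 0.24·k^(0.24−1) = 0.07, hence k_gold = (0.24/0.07)^(1/0.76) ≈ 5.0594.
y_gold = 5.0594^0.24 ≈ 1.4756; c_gold = (1−0.24)·y_gold ≈ 1.1215.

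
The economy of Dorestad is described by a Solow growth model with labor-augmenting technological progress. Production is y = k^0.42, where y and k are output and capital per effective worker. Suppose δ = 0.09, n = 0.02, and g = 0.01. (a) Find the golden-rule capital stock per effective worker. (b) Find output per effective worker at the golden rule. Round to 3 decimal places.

n + g + δ = 0.02 + 0.01 + 0.09 = 0.12.
Setting f'(k) = n+g+δ gives 0.42·k^(0.42−1) = 0.12, hence k_gold = (0.42/0.12)^(1/0.58) ≈ 8.6706.
y_gold = 8.6706^0.42 ≈ 2.4773.

(a) k_gold ≈ 8.671; (b) y_gold ≈ 2.477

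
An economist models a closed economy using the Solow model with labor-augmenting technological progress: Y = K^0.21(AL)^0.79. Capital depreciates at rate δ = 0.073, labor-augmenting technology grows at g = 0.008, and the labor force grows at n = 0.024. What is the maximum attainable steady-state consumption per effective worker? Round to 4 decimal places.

The effective depreciation rate is n + g + δ = 0.024 + 0.008 + 0.073 = 0.105.
Maximizing c = f(k) − (n+g+δ)·k gives f'(k) = n+g+δ, i.e. 0.21·k^(0.21−1) = 0.105, so k_gold = (0.21/0.105)^(1/0.79) ≈ 2.4046.
y_gold = 2.4046^0.21 ≈ 1.2023.
c_gold = y_gold − (n+g+δ)·k_gold = 1.2023 − 0.105·2.4046 ≈ 0.9498.

c_gold ≈ 0.9498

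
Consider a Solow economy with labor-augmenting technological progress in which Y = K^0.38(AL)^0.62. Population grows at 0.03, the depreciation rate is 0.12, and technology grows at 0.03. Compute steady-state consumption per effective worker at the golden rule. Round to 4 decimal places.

The effective depreciation rate is n + g + δ = 0.03 + 0.03 + 0.12 = 0.18.
Golden rule sets MPK = n+g+δ: 0.38·k^(0.38−1) = 0.18, so k_gold = (0.38/0.18)^(1/0.62) ≈ 3.3374.
y_gold = 3.3374^0.38 ≈ 1.5809.
c_gold = y_gold − (n+g+δ)·k_gold = 1.5809 − 0.18·3.3374 ≈ 0.9801.

c_gold ≈ 0.9801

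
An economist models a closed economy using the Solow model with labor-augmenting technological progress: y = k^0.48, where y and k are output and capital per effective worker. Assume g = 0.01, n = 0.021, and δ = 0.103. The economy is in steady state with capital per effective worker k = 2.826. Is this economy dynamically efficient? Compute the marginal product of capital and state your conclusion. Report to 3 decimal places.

Break-even investment rate: n + g + δ = 0.021 + 0.01 + 0.103 = 0.134.
MPK = 0.48·k^(0.48−1) = 0.48·2.826^(-0.52) ≈ 0.2797.
MPK > 0.134, so the economy is dynamically efficient (under-saving).

dynamically efficient; MPK ≈ 0.280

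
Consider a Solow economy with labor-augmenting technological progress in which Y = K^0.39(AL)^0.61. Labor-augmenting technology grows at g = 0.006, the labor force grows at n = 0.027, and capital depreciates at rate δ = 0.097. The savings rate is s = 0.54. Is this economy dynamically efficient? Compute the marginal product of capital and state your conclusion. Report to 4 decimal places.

dynamically inefficient; MPK ≈ 0.0939

n + g + δ = 0.027 + 0.006 + 0.097 = 0.13.
Steady-state k*: s·k^0.39 = 0.13·k gives k* = (0.54/0.13)^(1/0.61) ≈ 10.3241.
MPK = 0.39·10.3241^(-0.61) ≈ 0.0939.
MPK < n+g+δ = 0.13, so the economy is dynamically inefficient (over-saving).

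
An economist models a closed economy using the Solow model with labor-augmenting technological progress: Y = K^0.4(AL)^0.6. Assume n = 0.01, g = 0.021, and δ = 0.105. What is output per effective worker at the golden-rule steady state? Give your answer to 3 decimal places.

y_gold ≈ 2.053

Capital per effective worker breaks even when investment replaces (n + g + δ)·k; here n + g + δ = 0.136.
Golden rule sets MPK = n+g+δ: 0.4·k^(0.4−1) = 0.136, so k_gold = (0.4/0.136)^(1/0.6) ≈ 6.0377.
Output: y_gold = k_gold^0.4 = 6.0377^0.4 ≈ 2.0528.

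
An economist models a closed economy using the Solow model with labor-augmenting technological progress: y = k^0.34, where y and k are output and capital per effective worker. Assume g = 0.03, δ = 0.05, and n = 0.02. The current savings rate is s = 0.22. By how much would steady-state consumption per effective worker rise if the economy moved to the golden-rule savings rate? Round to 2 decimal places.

Δc ≈ 0.07

Capital per effective worker breaks even when investment replaces (n + g + δ)·k; here n + g + δ = 0.1.
Current steady state (s = 0.22): k* = (0.22/0.1)^(1/0.66) ≈ 3.3023, y* = 3.3023^0.34 ≈ 1.5011, c* = (1−0.22)·1.5011 ≈ 1.1708.
Golden rule sets MPK = n+g+δ: 0.34·k^(0.34−1) = 0.1, so k_gold = (0.34/0.1)^(1/0.66) ≈ 6.3866.
y_gold = 6.3866^0.34 ≈ 1.8784, c_gold = y_gold − 0.1·k_gold ≈ 1.2398.
Gain: Δc = 1.2398 − 1.1708 ≈ 0.0689.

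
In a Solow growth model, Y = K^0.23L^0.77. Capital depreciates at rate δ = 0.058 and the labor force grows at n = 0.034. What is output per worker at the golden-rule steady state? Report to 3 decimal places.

n + δ = 0.034 + 0.058 = 0.092.
Setting f'(k) = n+δ gives 0.23·k^(0.23−1) = 0.092, hence k_gold = (0.23/0.092)^(1/0.77) ≈ 3.2870.
Output: y_gold = k_gold^0.23 = 3.2870^0.23 ≈ 1.3148.

y_gold ≈ 1.315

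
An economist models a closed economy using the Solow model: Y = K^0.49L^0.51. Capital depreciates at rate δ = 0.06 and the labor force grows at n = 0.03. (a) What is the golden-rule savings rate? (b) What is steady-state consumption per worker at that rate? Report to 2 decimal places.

(a) s_gold = 0.49; (b) c_gold ≈ 2.60

Break-even investment rate: n + δ = 0.03 + 0.06 = 0.09.
For Cobb-Douglas, s_gold equals capital's share: s_gold = 0.49.
Maximizing c = f(k) − (n+δ)·k gives f'(k) = n+δ, i.e. 0.49·k^(0.49−1) = 0.09, so k_gold = (0.49/0.09)^(1/0.51) ≈ 27.7362.
y_gold = 27.7362^0.49 ≈ 5.0944; c_gold = (1−0.49)·y_gold ≈ 2.5981.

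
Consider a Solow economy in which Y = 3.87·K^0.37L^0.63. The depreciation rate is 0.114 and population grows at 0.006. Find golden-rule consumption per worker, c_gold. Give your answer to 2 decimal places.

Break-even investment rate: n + δ = 0.006 + 0.114 = 0.12.
Golden rule sets MPK = n+δ: 0.37·3.87·k^(0.37−1) = 0.12, so k_gold = (0.37·3.87/0.12)^(1/0.63) ≈ 51.1797.
y_gold = 3.87·51.1797^0.37 ≈ 16.5988.
c_gold = y_gold − (n+δ)·k_gold = 16.5988 − 0.12·51.1797 ≈ 10.4573.

c_gold ≈ 10.46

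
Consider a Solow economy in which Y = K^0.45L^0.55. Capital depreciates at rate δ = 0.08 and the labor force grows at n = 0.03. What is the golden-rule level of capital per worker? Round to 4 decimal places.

k_gold ≈ 12.9539

Break-even investment rate: n + δ = 0.03 + 0.08 = 0.11.
Golden rule sets MPK = n+δ: 0.45·k^(0.45−1) = 0.11, so k_gold = (0.45/0.11)^(1/0.55) ≈ 12.9539.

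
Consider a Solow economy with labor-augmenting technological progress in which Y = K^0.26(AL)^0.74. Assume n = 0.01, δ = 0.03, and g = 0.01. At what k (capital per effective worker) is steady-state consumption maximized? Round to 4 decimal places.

k_gold ≈ 9.2805

n + g + δ = 0.01 + 0.01 + 0.03 = 0.05.
At the golden rule the marginal product of capital equals n+g+δ: 0.26·k^(0.26−1) = 0.05. Solving, k_gold = (0.26/0.05)^(1/0.74) ≈ 9.2805.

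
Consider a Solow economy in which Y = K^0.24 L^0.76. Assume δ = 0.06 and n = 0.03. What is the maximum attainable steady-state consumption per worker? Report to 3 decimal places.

c_gold ≈ 1.036

Break-even investment rate: n + δ = 0.03 + 0.06 = 0.09.
Golden rule sets MPK = n+δ: 0.24·k^(0.24−1) = 0.09, so k_gold = (0.24/0.09)^(1/0.76) ≈ 3.6348.
y_gold = 3.6348^0.24 ≈ 1.3631.
c_gold = y_gold − (n+δ)·k_gold = 1.3631 − 0.09·3.6348 ≈ 1.0359.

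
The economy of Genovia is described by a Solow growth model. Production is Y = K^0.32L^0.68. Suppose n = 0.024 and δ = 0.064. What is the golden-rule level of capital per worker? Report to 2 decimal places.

k_gold ≈ 6.68

Capital per worker breaks even when investment replaces (n + δ)·k; here n + δ = 0.088.
Setting f'(k) = n+δ gives 0.32·k^(0.32−1) = 0.088, hence k_gold = (0.32/0.088)^(1/0.68) ≈ 6.6759.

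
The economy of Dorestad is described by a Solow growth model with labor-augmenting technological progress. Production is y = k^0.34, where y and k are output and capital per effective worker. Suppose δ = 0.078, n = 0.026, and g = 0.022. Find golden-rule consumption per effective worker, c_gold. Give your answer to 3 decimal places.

n + g + δ = 0.026 + 0.022 + 0.078 = 0.126.
Setting f'(k) = n+g+δ gives 0.34·k^(0.34−1) = 0.126, hence k_gold = (0.34/0.126)^(1/0.66) ≈ 4.4998.
y_gold = 4.4998^0.34 ≈ 1.6676.
c_gold = y_gold − (n+g+δ)·k_gold = 1.6676 − 0.126·4.4998 ≈ 1.1006.

c_gold ≈ 1.101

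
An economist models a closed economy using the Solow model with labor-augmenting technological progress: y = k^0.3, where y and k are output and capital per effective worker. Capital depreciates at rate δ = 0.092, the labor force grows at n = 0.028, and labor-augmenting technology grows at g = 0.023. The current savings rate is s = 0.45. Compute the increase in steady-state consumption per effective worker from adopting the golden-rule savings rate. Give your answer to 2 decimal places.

Break-even investment rate: n + g + δ = 0.028 + 0.023 + 0.092 = 0.143.
Current steady state (s = 0.45): k* = (0.45/0.143)^(1/0.7) ≈ 5.1434, y* = 5.1434^0.3 ≈ 1.6345, c* = (1−0.45)·1.6345 ≈ 0.8990.
Maximizing c = f(k) − (n+g+δ)·k gives f'(k) = n+g+δ, i.e. 0.3·k^(0.3−1) = 0.143, so k_gold = (0.3/0.143)^(1/0.7) ≈ 2.8820.
y_gold = 2.8820^0.3 ≈ 1.3738, c_gold = y_gold − 0.143·k_gold ≈ 0.9616.
Gain: Δc = 0.9616 − 0.8990 ≈ 0.0627.

Δc ≈ 0.06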